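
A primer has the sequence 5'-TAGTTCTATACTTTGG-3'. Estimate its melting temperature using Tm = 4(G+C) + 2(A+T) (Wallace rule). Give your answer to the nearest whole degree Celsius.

Base counts: A=3, T=8, G=3, C=2 (length 16).
Tm = 2·(3+8) + 4·(3+2) = 2·11 + 4·5 = 22 + 20 = 42°C.

42°C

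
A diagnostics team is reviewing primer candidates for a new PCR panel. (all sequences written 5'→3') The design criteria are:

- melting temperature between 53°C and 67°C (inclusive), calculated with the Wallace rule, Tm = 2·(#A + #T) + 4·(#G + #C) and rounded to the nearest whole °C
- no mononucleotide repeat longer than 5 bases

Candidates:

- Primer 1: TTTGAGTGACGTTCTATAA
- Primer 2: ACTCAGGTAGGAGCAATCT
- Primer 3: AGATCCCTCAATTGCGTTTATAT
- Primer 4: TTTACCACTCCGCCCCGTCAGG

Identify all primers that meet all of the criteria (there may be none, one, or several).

Primer 2 and Primer 3.

Primer 1 (19 nt, A=5 T=8 G=4 C=2): Tm = 2·13 + 4·6 = 50°C, outside 53–67°C ✗; longest run = 3 ✓ — fails.
Primer 2 (19 nt, A=6 T=4 G=5 C=4): Tm = 2·10 + 4·9 = 56°C ✓; longest run = 2 ✓ — passes.
Primer 3 (23 nt, A=6 T=9 G=3 C=5): Tm = 2·15 + 4·8 = 62°C ✓; longest run = 3 ✓ — passes.
Primer 4 (22 nt, A=3 T=5 G=4 C=10): Tm = 2·8 + 4·14 = 72°C, outside 53–67°C ✗; longest run = 4 ✓ — fails.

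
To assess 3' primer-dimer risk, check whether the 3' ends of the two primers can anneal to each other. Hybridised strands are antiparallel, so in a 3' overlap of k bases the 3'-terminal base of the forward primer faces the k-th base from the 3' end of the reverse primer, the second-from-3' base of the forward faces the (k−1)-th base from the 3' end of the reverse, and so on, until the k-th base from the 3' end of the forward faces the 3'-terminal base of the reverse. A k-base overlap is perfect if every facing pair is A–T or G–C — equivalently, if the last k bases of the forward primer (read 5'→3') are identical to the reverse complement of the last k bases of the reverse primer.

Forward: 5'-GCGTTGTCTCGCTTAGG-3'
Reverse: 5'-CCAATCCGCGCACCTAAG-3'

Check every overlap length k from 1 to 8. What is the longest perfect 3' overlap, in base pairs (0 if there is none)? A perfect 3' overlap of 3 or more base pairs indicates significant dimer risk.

Longest perfect overlap: 6 complementary base pairs; significant dimer risk (threshold 3).

Last 8 bases (5'→3') — forward …CGCTTAGG, reverse …CACCTAAG.
Reverse complement of the reverse primer's last 8 bases: CTTAGGTG; its first k bases are the reverse complement of the reverse primer's last k bases, so a perfect k-base overlap needs the forward primer's last k bases to equal them.
Comparing (forward last k vs required): k=1: G vs C ✗; k=2: GG vs CT ✗; k=3: AGG vs CTT ✗; k=4: TAGG vs CTTA ✗; k=5: TTAGG vs CTTAG ✗; k=6: CTTAGG vs CTTAGG ✓; k=7: GCTTAGG vs CTTAGGT ✗; k=8: CGCTTAGG vs CTTAGGTG ✗.
Only k = 6 is perfect, so the longest perfect 3' overlap is 6.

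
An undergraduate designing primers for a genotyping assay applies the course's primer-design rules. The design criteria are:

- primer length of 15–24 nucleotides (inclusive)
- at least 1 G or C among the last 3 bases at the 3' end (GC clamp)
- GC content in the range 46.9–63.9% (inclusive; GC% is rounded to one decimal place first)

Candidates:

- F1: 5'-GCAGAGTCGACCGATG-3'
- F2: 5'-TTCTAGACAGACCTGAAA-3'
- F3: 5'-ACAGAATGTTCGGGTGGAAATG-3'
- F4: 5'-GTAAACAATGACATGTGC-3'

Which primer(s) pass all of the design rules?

F1 (16 nt, A=4 T=2 G=6 C=4): length 16 ✓; 3' end ATG has 1 G/C ✓; GC 10/16 = 62.5% ✓ — passes.
F2 (18 nt, A=7 T=4 G=3 C=4): length 18 ✓; 3' end AAA has 0 G/C, need ≥1 ✗; GC 7/18 = 38.9%, outside 46.9–63.9% ✗ — fails.
F3 (22 nt, A=7 T=5 G=8 C=2): length 22 ✓; 3' end ATG has 1 G/C ✓; GC 10/22 = 45.5%, outside 46.9–63.9% ✗ — fails.
F4 (18 nt, A=7 T=4 G=4 C=3): length 18 ✓; 3' end TGC has 2 G/C ✓; GC 7/18 = 38.9%, outside 46.9–63.9% ✗ — fails.

F1 only.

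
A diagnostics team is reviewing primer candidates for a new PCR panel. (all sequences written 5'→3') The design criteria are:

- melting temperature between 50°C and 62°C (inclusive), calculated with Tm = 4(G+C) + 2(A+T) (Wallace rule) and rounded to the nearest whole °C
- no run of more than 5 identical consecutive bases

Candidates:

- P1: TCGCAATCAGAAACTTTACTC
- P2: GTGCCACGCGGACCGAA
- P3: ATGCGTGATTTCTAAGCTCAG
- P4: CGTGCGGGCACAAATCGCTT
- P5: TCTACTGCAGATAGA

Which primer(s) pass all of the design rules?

P1, P2 and P3.

P1 (21 nt, A=7 T=6 G=2 C=6): Tm = 2·13 + 4·8 = 58°C ✓; longest run = 3 ✓ — passes.
P2 (17 nt, A=4 T=1 G=6 C=6): Tm = 2·5 + 4·12 = 58°C ✓; longest run = 2 ✓ — passes.
P3 (21 nt, A=5 T=7 G=5 C=4): Tm = 2·12 + 4·9 = 60°C ✓; longest run = 3 ✓ — passes.
P4 (20 nt, A=4 T=4 G=6 C=6): Tm = 2·8 + 4·12 = 64°C, outside 50–62°C ✗; longest run = 3 ✓ — fails.
P5 (15 nt, A=5 T=4 G=3 C=3): Tm = 2·9 + 4·6 = 42°C, outside 50–62°C ✗; longest run = 1 ✓ — fails.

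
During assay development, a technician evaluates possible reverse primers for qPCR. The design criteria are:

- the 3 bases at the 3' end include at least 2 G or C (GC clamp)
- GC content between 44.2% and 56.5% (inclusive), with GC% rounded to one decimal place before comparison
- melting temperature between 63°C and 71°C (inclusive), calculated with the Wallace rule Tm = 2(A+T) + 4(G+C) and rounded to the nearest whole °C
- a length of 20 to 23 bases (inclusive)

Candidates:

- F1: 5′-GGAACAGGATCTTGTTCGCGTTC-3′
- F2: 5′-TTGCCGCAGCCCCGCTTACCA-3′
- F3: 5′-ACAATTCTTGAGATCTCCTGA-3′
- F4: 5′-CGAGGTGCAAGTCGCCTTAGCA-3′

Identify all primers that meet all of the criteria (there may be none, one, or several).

F1 (23 nt, A=4 T=7 G=7 C=5): 3' end TTC has 1 G/C, need ≥2 ✗; GC 12/23 = 52.2% ✓; Tm = 2·11 + 4·12 = 70°C ✓; length 23 ✓ — fails.
F2 (21 nt, A=3 T=4 G=4 C=10): 3' end CCA has 2 G/C ✓; GC 14/21 = 66.7%, outside 44.2–56.5% ✗; Tm = 2·7 + 4·14 = 70°C ✓; length 21 ✓ — fails.
F3 (21 nt, A=6 T=7 G=3 C=5): 3' end TGA has 1 G/C, need ≥2 ✗; GC 8/21 = 38.1%, outside 44.2–56.5% ✗; Tm = 2·13 + 4·8 = 58°C, outside 63–71°C ✗; length 21 ✓ — fails.
F4 (22 nt, A=5 T=4 G=7 C=6): 3' end GCA has 2 G/C ✓; GC 13/22 = 59.1%, outside 44.2–56.5% ✗; Tm = 2·9 + 4·13 = 70°C ✓; length 22 ✓ — fails.

None of the candidates satisfy all criteria.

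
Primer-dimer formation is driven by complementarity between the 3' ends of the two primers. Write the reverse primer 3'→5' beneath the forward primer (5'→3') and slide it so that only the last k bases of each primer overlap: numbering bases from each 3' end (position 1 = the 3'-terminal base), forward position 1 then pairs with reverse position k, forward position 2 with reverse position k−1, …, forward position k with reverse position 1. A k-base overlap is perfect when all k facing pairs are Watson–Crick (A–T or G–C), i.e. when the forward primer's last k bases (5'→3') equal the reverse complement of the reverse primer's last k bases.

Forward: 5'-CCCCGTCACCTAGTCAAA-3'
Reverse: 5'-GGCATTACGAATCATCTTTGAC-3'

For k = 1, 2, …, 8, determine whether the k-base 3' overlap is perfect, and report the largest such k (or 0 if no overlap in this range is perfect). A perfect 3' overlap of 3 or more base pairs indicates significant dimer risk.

Longest perfect overlap: 6 complementary base pairs; significant dimer risk (threshold 3).

Last 8 bases (5'→3') — forward …TAGTCAAA, reverse …TCTTTGAC.
Reverse complement of the reverse primer's last 8 bases: GTCAAAGA; its first k bases are the reverse complement of the reverse primer's last k bases, so a perfect k-base overlap needs the forward primer's last k bases to equal them.
Comparing (forward last k vs required): k=1: A vs G ✗; k=2: AA vs GT ✗; k=3: AAA vs GTC ✗; k=4: CAAA vs GTCA ✗; k=5: TCAAA vs GTCAA ✗; k=6: GTCAAA vs GTCAAA ✓; k=7: AGTCAAA vs GTCAAAG ✗; k=8: TAGTCAAA vs GTCAAAGA ✗.
Only k = 6 is perfect, so the longest perfect 3' overlap is 6.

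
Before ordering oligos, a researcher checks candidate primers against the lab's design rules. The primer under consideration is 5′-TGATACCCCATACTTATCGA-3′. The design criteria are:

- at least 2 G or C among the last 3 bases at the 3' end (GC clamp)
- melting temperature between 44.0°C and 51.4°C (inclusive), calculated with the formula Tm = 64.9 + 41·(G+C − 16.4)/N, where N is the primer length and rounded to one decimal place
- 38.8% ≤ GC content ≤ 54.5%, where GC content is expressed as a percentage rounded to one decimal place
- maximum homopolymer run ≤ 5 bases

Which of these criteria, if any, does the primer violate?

Base counts: A=6, T=6, G=2, C=6 (length 20).
GC clamp: 3' end CGA has 2 G/C ✓
Tm: Tm = 64.9 + 41·(8 − 16.4)/20 = 47.7°C ✓
GC content: GC 8/20 = 40.0% ✓
homopolymer run: longest run = 4 ✓

Meets all criteria.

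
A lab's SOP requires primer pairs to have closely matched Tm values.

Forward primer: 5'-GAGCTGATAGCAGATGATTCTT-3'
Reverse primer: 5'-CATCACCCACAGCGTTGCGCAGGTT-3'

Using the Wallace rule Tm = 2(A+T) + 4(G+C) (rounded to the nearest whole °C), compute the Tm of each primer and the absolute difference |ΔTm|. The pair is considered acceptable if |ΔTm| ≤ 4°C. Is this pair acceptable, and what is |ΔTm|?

|ΔTm| = 18°C; the pair is not acceptable.

Forward: A=6 T=7 G=6 C=3 → Tm = 2·13 + 4·9 = 62°C.
Reverse: A=5 T=5 G=6 C=9 → Tm = 2·10 + 4·15 = 80°C.
|ΔTm| = |62 − 80| = 18°C, > 4°C.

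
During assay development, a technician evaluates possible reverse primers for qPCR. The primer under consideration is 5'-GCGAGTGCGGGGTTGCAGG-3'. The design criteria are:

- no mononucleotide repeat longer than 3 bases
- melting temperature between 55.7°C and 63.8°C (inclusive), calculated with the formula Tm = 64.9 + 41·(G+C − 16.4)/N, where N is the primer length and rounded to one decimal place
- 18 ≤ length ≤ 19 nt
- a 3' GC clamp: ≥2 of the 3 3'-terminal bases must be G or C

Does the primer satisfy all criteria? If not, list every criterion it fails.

Fails: homopolymer run.

Base counts: A=2, T=3, G=11, C=3 (length 19).
homopolymer run: longest run = 4, exceeds 3 ✗
Tm: Tm = 64.9 + 41·(14 − 16.4)/19 = 59.7°C ✓
length: length 19 ✓
GC clamp: 3' end AGG has 2 G/C ✓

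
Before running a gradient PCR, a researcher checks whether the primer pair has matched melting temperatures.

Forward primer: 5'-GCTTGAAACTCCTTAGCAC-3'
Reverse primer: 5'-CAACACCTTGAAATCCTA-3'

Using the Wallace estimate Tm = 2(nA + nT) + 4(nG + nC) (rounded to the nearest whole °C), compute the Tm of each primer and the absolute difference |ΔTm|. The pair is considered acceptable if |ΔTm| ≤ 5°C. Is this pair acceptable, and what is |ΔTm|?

|ΔTm| = 6°C; the pair is not acceptable.

Forward: A=5 T=5 G=3 C=6 → Tm = 2·10 + 4·9 = 56°C.
Reverse: A=7 T=4 G=1 C=6 → Tm = 2·11 + 4·7 = 50°C.
|ΔTm| = |56 − 50| = 6°C, > 5°C.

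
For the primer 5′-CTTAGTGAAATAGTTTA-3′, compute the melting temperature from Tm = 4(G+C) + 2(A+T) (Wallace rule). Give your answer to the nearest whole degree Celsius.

Base counts: A=6, T=7, G=3, C=1 (length 17).
Tm = 2·(6+7) + 4·(3+1) = 2·13 + 4·4 = 26 + 16 = 42°C.

42°C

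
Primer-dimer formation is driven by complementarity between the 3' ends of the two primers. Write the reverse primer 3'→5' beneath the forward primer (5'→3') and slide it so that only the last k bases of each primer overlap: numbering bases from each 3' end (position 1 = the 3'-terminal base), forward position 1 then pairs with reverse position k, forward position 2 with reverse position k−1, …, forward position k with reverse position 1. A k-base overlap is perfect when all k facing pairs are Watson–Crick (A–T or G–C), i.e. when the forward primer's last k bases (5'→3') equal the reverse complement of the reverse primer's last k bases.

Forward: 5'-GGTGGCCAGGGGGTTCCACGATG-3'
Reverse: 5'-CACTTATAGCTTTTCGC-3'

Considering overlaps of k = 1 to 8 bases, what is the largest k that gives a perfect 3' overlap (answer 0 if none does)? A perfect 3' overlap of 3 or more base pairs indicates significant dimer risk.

Last 8 bases (5'→3') — forward …CCACGATG, reverse …CTTTTCGC.
Reverse complement of the reverse primer's last 8 bases: GCGAAAAG; its first k bases are the reverse complement of the reverse primer's last k bases, so a perfect k-base overlap needs the forward primer's last k bases to equal them.
Comparing (forward last k vs required): k=1: G vs G ✓; k=2: TG vs GC ✗; k=3: ATG vs GCG ✗; k=4: GATG vs GCGA ✗; k=5: CGATG vs GCGAA ✗; k=6: ACGATG vs GCGAAA ✗; k=7: CACGATG vs GCGAAAA ✗; k=8: CCACGATG vs GCGAAAAG ✗.
Only k = 1 is perfect, so the longest perfect 3' overlap is 1.

Longest perfect overlap: 1 complementary base pair; below the dimer-risk threshold (threshold 3).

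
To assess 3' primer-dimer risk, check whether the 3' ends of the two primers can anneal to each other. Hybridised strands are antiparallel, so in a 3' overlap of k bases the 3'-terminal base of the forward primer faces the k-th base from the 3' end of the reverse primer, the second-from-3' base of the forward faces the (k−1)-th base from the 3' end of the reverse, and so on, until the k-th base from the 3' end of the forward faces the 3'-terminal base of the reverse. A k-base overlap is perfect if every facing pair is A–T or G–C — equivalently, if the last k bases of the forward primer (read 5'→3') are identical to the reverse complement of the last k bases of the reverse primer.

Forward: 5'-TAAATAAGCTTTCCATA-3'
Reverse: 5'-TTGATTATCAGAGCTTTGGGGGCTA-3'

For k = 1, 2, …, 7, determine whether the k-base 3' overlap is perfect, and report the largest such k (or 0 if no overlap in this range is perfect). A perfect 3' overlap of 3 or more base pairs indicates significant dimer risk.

Longest perfect overlap: 2 complementary base pairs; below the dimer-risk threshold (threshold 3).

Last 7 bases (5'→3') — forward …TTCCATA, reverse …GGGGCTA.
Reverse complement of the reverse primer's last 7 bases: TAGCCCC; its first k bases are the reverse complement of the reverse primer's last k bases, so a perfect k-base overlap needs the forward primer's last k bases to equal them.
Comparing (forward last k vs required): k=1: A vs T ✗; k=2: TA vs TA ✓; k=3: ATA vs TAG ✗; k=4: CATA vs TAGC ✗; k=5: CCATA vs TAGCC ✗; k=6: TCCATA vs TAGCCC ✗; k=7: TTCCATA vs TAGCCCC ✗.
Only k = 2 is perfect, so the longest perfect 3' overlap is 2.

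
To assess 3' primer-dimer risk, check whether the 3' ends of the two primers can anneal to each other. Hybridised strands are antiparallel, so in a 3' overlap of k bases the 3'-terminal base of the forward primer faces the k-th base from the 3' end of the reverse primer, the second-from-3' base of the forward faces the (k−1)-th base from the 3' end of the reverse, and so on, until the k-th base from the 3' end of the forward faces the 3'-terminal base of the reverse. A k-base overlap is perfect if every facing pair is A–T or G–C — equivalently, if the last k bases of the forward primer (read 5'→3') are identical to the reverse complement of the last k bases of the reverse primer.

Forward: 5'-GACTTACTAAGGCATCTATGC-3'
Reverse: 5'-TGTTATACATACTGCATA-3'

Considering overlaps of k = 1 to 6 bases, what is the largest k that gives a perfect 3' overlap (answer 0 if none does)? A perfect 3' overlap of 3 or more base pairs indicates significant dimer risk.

Last 6 bases (5'→3') — forward …CTATGC, reverse …TGCATA.
Reverse complement of the reverse primer's last 6 bases: TATGCA; its first k bases are the reverse complement of the reverse primer's last k bases, so a perfect k-base overlap needs the forward primer's last k bases to equal them.
Comparing (forward last k vs required): k=1: C vs T ✗; k=2: GC vs TA ✗; k=3: TGC vs TAT ✗; k=4: ATGC vs TATG ✗; k=5: TATGC vs TATGC ✓; k=6: CTATGC vs TATGCA ✗.
Only k = 5 is perfect, so the longest perfect 3' overlap is 5.

Longest perfect overlap: 5 complementary base pairs; significant dimer risk (threshold 3).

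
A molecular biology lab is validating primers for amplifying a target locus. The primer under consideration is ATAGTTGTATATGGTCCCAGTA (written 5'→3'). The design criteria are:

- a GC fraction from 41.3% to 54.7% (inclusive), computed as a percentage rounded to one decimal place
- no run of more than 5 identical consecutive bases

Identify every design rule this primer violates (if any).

Base counts: A=6, T=8, G=5, C=3 (length 22).
GC content: GC 8/22 = 36.4%, outside 41.3–54.7% ✗
homopolymer run: longest run = 3 ✓

Fails: GC content.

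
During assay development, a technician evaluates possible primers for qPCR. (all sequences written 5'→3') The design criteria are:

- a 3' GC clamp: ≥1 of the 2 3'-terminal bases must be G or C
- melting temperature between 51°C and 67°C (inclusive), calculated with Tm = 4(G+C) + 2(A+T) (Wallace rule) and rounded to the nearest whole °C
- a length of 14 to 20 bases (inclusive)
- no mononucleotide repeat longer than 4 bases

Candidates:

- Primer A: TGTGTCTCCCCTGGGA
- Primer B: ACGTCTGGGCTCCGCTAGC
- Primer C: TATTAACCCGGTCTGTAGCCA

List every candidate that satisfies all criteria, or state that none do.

Primer A (16 nt, A=1 T=5 G=5 C=5): 3' end GA has 1 G/C ✓; Tm = 2·6 + 4·10 = 52°C ✓; length 16 ✓; longest run = 4 ✓ — passes.
Primer B (19 nt, A=2 T=4 G=6 C=7): 3' end GC has 2 G/C ✓; Tm = 2·6 + 4·13 = 64°C ✓; length 19 ✓; longest run = 3 ✓ — passes.
Primer C (21 nt, A=5 T=6 G=4 C=6): 3' end CA has 1 G/C ✓; Tm = 2·11 + 4·10 = 62°C ✓; length 21, outside 14–20 ✗; longest run = 3 ✓ — fails.

Primer A and Primer B.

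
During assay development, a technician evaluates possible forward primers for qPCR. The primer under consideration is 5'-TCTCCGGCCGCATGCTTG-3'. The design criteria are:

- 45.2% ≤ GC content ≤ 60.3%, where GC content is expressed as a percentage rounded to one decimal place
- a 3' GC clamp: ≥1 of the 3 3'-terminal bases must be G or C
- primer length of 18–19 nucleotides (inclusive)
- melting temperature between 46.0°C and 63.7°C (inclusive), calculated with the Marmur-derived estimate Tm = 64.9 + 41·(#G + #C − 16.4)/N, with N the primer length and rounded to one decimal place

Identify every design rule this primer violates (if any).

Fails: GC content.

Base counts: A=1, T=5, G=5, C=7 (length 18).
GC content: GC 12/18 = 66.7%, outside 45.2–60.3% ✗
GC clamp: 3' end TTG has 1 G/C ✓
length: length 18 ✓
Tm: Tm = 64.9 + 41·(12 − 16.4)/18 = 54.9°C ✓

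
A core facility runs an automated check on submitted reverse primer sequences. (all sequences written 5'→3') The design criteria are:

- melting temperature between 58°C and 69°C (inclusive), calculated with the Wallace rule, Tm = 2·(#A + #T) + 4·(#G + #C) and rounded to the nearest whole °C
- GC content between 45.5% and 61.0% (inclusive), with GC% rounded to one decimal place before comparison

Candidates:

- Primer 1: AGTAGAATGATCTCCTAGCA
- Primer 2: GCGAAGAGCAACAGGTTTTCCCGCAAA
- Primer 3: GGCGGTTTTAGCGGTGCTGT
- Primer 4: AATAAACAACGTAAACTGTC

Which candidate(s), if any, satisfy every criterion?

Primer 3 only.

Primer 1 (20 nt, A=7 T=5 G=4 C=4): Tm = 2·12 + 4·8 = 56°C, outside 58–69°C ✗; GC 8/20 = 40.0%, outside 45.5–61.0% ✗ — fails.
Primer 2 (27 nt, A=9 T=4 G=7 C=7): Tm = 2·13 + 4·14 = 82°C, outside 58–69°C ✗; GC 14/27 = 51.9% ✓ — fails.
Primer 3 (20 nt, A=1 T=7 G=9 C=3): Tm = 2·8 + 4·12 = 64°C ✓; GC 12/20 = 60.0% ✓ — passes.
Primer 4 (20 nt, A=10 T=4 G=2 C=4): Tm = 2·14 + 4·6 = 52°C, outside 58–69°C ✗; GC 6/20 = 30.0%, outside 45.5–61.0% ✗ — fails.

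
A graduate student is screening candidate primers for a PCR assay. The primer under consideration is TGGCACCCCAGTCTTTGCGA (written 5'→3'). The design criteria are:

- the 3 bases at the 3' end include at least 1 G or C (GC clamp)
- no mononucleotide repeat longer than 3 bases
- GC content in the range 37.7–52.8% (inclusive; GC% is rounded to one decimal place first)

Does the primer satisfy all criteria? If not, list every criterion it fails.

Base counts: A=3, T=5, G=5, C=7 (length 20).
GC clamp: 3' end CGA has 2 G/C ✓
homopolymer run: longest run = 4, exceeds 3 ✗
GC content: GC 12/20 = 60.0%, outside 37.7–52.8% ✗

Fails: homopolymer run, GC content.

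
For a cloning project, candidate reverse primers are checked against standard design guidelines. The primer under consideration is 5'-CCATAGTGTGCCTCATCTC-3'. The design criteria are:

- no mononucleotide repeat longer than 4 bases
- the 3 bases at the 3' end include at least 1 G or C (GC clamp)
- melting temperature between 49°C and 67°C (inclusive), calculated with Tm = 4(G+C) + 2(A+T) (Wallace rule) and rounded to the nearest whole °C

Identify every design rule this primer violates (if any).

Meets all criteria.

Base counts: A=3, T=6, G=3, C=7 (length 19).
homopolymer run: longest run = 2 ✓
GC clamp: 3' end CTC has 2 G/C ✓
Tm: Tm = 2·9 + 4·10 = 58°C ✓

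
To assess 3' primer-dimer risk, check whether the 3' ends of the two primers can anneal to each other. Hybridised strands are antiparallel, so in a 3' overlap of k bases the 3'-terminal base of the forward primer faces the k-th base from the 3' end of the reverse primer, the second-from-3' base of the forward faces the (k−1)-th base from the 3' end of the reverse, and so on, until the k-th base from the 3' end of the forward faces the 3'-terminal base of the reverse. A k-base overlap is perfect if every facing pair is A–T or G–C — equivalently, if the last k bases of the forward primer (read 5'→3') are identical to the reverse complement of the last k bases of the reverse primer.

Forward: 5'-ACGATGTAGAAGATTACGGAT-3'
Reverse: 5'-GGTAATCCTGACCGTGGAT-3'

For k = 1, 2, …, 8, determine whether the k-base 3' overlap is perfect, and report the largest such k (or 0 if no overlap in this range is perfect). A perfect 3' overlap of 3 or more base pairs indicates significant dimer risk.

Longest perfect overlap: 2 complementary base pairs; below the dimer-risk threshold (threshold 3).

Last 8 bases (5'→3') — forward …TTACGGAT, reverse …CCGTGGAT.
Reverse complement of the reverse primer's last 8 bases: ATCCACGG; its first k bases are the reverse complement of the reverse primer's last k bases, so a perfect k-base overlap needs the forward primer's last k bases to equal them.
Comparing (forward last k vs required): k=1: T vs A ✗; k=2: AT vs AT ✓; k=3: GAT vs ATC ✗; k=4: GGAT vs ATCC ✗; k=5: CGGAT vs ATCCA ✗; k=6: ACGGAT vs ATCCAC ✗; k=7: TACGGAT vs ATCCACG ✗; k=8: TTACGGAT vs ATCCACGG ✗.
Only k = 2 is perfect, so the longest perfect 3' overlap is 2.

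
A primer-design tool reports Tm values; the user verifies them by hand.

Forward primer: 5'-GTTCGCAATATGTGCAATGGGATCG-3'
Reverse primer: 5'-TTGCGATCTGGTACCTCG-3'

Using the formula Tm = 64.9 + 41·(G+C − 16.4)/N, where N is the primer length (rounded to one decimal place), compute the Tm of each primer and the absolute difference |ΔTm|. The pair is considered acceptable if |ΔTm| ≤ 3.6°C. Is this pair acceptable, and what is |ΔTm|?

Forward: G+C = 12, N = 25 → Tm = 64.9 + 41·(12 − 16.4)/25 = 57.7°C.
Reverse: G+C = 10, N = 18 → Tm = 64.9 + 41·(10 − 16.4)/18 = 50.3°C.
|ΔTm| = |57.7 − 50.3| = 7.4°C, > 3.6°C.

|ΔTm| = 7.4°C; the pair is not acceptable.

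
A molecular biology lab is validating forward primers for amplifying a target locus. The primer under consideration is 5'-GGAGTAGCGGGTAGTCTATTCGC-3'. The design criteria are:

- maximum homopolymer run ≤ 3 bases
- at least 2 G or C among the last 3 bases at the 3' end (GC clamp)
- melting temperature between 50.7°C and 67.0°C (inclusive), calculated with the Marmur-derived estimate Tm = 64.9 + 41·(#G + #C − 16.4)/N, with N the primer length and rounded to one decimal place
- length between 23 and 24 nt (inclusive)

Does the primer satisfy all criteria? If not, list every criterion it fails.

Meets all criteria.

Base counts: A=4, T=6, G=9, C=4 (length 23).
homopolymer run: longest run = 3 ✓
GC clamp: 3' end CGC has 3 G/C ✓
Tm: Tm = 64.9 + 41·(13 − 16.4)/23 = 58.8°C ✓
length: length 23 ✓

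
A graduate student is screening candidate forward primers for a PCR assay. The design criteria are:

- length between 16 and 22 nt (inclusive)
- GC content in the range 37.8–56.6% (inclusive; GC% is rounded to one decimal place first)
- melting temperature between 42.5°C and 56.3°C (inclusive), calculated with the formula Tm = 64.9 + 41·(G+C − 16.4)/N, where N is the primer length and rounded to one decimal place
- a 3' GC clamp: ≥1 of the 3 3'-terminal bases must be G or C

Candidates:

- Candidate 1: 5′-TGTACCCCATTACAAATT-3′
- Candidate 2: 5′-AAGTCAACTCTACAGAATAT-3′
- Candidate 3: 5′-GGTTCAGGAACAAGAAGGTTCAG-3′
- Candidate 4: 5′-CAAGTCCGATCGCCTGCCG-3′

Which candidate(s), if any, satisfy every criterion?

Candidate 1 (18 nt, A=6 T=6 G=1 C=5): length 18 ✓; GC 6/18 = 33.3%, outside 37.8–56.6% ✗; Tm = 64.9 + 41·(6 − 16.4)/18 = 41.2°C, outside 42.5–56.3°C ✗; 3' end ATT has 0 G/C, need ≥1 ✗ — fails.
Candidate 2 (20 nt, A=9 T=5 G=2 C=4): length 20 ✓; GC 6/20 = 30.0%, outside 37.8–56.6% ✗; Tm = 64.9 + 41·(6 − 16.4)/20 = 43.6°C ✓; 3' end TAT has 0 G/C, need ≥1 ✗ — fails.
Candidate 3 (23 nt, A=8 T=4 G=8 C=3): length 23, outside 16–22 ✗; GC 11/23 = 47.8% ✓; Tm = 64.9 + 41·(11 − 16.4)/23 = 55.3°C ✓; 3' end CAG has 2 G/C ✓ — fails.
Candidate 4 (19 nt, A=3 T=3 G=5 C=8): length 19 ✓; GC 13/19 = 68.4%, outside 37.8–56.6% ✗; Tm = 64.9 + 41·(13 − 16.4)/19 = 57.6°C, outside 42.5–56.3°C ✗; 3' end CCG has 3 G/C ✓ — fails.

None of the candidates satisfy all criteria.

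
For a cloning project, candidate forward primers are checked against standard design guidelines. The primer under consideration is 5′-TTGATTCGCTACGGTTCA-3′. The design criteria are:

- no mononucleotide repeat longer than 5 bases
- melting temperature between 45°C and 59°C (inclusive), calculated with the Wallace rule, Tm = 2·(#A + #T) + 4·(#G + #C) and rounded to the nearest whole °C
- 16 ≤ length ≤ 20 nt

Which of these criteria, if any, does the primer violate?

Base counts: A=3, T=7, G=4, C=4 (length 18).
homopolymer run: longest run = 2 ✓
Tm: Tm = 2·10 + 4·8 = 52°C ✓
length: length 18 ✓

Meets all criteria.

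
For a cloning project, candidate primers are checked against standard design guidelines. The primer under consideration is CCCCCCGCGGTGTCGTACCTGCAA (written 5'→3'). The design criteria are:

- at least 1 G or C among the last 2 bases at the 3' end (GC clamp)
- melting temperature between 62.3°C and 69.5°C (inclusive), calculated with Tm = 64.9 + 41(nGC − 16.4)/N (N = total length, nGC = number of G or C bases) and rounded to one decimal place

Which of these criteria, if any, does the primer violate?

Fails: GC clamp.

Base counts: A=3, T=4, G=6, C=11 (length 24).
GC clamp: 3' end AA has 0 G/C, need ≥1 ✗
Tm: Tm = 64.9 + 41·(17 − 16.4)/24 = 65.9°C ✓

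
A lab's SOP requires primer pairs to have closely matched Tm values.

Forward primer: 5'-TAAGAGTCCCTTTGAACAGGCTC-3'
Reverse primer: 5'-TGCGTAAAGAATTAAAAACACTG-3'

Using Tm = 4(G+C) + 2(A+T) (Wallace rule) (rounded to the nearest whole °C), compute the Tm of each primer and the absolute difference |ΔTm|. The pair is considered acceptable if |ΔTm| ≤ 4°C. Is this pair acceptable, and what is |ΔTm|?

Forward: A=6 T=6 G=5 C=6 → Tm = 2·12 + 4·11 = 68°C.
Reverse: A=11 T=5 G=4 C=3 → Tm = 2·16 + 4·7 = 60°C.
|ΔTm| = |68 − 60| = 8°C, > 4°C.

|ΔTm| = 8°C; the pair is not acceptable.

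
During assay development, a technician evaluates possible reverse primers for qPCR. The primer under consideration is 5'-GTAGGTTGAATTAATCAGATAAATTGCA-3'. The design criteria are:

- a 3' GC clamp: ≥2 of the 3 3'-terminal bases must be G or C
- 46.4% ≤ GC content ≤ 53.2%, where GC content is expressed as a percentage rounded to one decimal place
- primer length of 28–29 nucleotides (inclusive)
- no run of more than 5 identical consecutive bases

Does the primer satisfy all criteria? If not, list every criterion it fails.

Base counts: A=11, T=9, G=6, C=2 (length 28).
GC clamp: 3' end GCA has 2 G/C ✓
GC content: GC 8/28 = 28.6%, outside 46.4–53.2% ✗
length: length 28 ✓
homopolymer run: longest run = 3 ✓

Fails: GC content.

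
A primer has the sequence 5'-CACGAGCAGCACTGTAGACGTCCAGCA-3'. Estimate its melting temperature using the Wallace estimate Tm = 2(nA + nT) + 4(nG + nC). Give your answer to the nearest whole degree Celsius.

86°C

Base counts: A=8, T=3, G=7, C=9 (length 27).
Tm = 2·(8+3) + 4·(7+9) = 2·11 + 4·16 = 22 + 64 = 86°C.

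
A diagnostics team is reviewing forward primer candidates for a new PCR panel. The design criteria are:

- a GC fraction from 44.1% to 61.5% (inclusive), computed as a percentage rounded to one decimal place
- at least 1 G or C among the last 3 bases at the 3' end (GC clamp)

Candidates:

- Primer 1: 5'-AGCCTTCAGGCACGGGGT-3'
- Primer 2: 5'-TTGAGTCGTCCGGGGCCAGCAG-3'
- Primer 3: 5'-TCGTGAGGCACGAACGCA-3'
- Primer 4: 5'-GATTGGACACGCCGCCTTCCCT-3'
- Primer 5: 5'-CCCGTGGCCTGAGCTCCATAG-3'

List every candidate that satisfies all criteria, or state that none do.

Primer 3 only.

Primer 1 (18 nt, A=3 T=3 G=7 C=5): GC 12/18 = 66.7%, outside 44.1–61.5% ✗; 3' end GGT has 2 G/C ✓ — fails.
Primer 2 (22 nt, A=3 T=4 G=9 C=6): GC 15/22 = 68.2%, outside 44.1–61.5% ✗; 3' end CAG has 2 G/C ✓ — fails.
Primer 3 (18 nt, A=5 T=2 G=6 C=5): GC 11/18 = 61.1% ✓; 3' end GCA has 2 G/C ✓ — passes.
Primer 4 (22 nt, A=3 T=5 G=5 C=9): GC 14/22 = 63.6%, outside 44.1–61.5% ✗; 3' end CCT has 2 G/C ✓ — fails.
Primer 5 (21 nt, A=3 T=4 G=6 C=8): GC 14/21 = 66.7%, outside 44.1–61.5% ✗; 3' end TAG has 1 G/C ✓ — fails.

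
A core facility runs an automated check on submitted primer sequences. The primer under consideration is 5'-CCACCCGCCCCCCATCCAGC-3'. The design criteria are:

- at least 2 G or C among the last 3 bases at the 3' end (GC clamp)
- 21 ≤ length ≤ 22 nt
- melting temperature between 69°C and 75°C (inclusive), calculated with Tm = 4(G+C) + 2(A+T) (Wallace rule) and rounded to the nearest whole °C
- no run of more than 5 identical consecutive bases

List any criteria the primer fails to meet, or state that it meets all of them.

Fails: length, homopolymer run.

Base counts: A=3, T=1, G=2, C=14 (length 20).
GC clamp: 3' end AGC has 2 G/C ✓
length: length 20, outside 21–22 ✗
Tm: Tm = 2·4 + 4·16 = 72°C ✓
homopolymer run: longest run = 6, exceeds 5 ✗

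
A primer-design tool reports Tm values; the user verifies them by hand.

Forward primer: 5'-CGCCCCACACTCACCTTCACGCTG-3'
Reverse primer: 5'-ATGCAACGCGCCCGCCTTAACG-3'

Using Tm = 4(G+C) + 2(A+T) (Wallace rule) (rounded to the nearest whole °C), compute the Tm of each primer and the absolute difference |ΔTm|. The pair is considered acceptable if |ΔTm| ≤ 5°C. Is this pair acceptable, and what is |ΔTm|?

Forward: A=4 T=4 G=3 C=13 → Tm = 2·8 + 4·16 = 80°C.
Reverse: A=5 T=3 G=5 C=9 → Tm = 2·8 + 4·14 = 72°C.
|ΔTm| = |80 − 72| = 8°C, > 5°C.

|ΔTm| = 8°C; the pair is not acceptable.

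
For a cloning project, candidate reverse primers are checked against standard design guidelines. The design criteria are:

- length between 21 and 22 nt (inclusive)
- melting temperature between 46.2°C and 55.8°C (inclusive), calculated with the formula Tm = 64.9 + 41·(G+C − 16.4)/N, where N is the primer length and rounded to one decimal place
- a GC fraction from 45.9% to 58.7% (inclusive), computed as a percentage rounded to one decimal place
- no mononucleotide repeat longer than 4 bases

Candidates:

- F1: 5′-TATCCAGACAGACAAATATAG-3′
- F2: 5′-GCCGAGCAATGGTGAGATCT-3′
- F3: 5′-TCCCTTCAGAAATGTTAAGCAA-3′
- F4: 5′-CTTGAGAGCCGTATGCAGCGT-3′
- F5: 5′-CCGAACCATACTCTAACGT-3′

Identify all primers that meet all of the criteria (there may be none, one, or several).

F1 (21 nt, A=10 T=4 G=3 C=4): length 21 ✓; Tm = 64.9 + 41·(7 − 16.4)/21 = 46.5°C ✓; GC 7/21 = 33.3%, outside 45.9–58.7% ✗; longest run = 3 ✓ — fails.
F2 (20 nt, A=5 T=4 G=7 C=4): length 20, outside 21–22 ✗; Tm = 64.9 + 41·(11 − 16.4)/20 = 53.8°C ✓; GC 11/20 = 55.0% ✓; longest run = 2 ✓ — fails.
F3 (22 nt, A=8 T=6 G=3 C=5): length 22 ✓; Tm = 64.9 + 41·(8 − 16.4)/22 = 49.2°C ✓; GC 8/22 = 36.4%, outside 45.9–58.7% ✗; longest run = 3 ✓ — fails.
F4 (21 nt, A=4 T=5 G=7 C=5): length 21 ✓; Tm = 64.9 + 41·(12 − 16.4)/21 = 56.3°C, outside 46.2–55.8°C ✗; GC 12/21 = 57.1% ✓; longest run = 2 ✓ — fails.
F5 (19 nt, A=6 T=4 G=2 C=7): length 19, outside 21–22 ✗; Tm = 64.9 + 41·(9 − 16.4)/19 = 48.9°C ✓; GC 9/19 = 47.4% ✓; longest run = 2 ✓ — fails.

None of the candidates satisfy all criteria.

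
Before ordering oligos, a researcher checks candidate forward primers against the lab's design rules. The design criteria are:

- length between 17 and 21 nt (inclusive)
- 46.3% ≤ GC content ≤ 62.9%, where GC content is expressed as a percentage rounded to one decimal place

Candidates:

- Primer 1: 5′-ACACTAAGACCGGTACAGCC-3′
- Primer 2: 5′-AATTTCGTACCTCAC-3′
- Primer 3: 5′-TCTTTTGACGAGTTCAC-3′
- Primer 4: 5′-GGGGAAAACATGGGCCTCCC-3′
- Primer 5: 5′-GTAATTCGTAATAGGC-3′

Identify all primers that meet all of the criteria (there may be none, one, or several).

Primer 1 (20 nt, A=7 T=2 G=4 C=7): length 20 ✓; GC 11/20 = 55.0% ✓ — passes.
Primer 2 (15 nt, A=4 T=5 G=1 C=5): length 15, outside 17–21 ✗; GC 6/15 = 40.0%, outside 46.3–62.9% ✗ — fails.
Primer 3 (17 nt, A=3 T=7 G=3 C=4): length 17 ✓; GC 7/17 = 41.2%, outside 46.3–62.9% ✗ — fails.
Primer 4 (20 nt, A=5 T=2 G=7 C=6): length 20 ✓; GC 13/20 = 65.0%, outside 46.3–62.9% ✗ — fails.
Primer 5 (16 nt, A=5 T=5 G=4 C=2): length 16, outside 17–21 ✗; GC 6/16 = 37.5%, outside 46.3–62.9% ✗ — fails.

Primer 1 only.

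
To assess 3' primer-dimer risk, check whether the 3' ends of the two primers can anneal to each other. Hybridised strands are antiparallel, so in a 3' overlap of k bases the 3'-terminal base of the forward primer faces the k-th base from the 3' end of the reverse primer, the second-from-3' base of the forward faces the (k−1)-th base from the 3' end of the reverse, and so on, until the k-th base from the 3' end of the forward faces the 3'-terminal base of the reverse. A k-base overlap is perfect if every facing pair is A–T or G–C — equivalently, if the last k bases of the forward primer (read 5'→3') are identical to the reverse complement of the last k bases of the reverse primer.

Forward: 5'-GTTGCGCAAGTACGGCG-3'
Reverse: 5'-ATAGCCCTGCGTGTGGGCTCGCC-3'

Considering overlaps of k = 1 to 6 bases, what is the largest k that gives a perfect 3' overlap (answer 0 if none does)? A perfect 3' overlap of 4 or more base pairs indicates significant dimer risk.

Last 6 bases (5'→3') — forward …ACGGCG, reverse …CTCGCC.
Reverse complement of the reverse primer's last 6 bases: GGCGAG; its first k bases are the reverse complement of the reverse primer's last k bases, so a perfect k-base overlap needs the forward primer's last k bases to equal them.
Comparing (forward last k vs required): k=1: G vs G ✓; k=2: CG vs GG ✗; k=3: GCG vs GGC ✗; k=4: GGCG vs GGCG ✓; k=5: CGGCG vs GGCGA ✗; k=6: ACGGCG vs GGCGAG ✗.
Perfect overlaps at k = 1, 4; the largest is 4.

Longest perfect overlap: 4 complementary base pairs; significant dimer risk (threshold 4).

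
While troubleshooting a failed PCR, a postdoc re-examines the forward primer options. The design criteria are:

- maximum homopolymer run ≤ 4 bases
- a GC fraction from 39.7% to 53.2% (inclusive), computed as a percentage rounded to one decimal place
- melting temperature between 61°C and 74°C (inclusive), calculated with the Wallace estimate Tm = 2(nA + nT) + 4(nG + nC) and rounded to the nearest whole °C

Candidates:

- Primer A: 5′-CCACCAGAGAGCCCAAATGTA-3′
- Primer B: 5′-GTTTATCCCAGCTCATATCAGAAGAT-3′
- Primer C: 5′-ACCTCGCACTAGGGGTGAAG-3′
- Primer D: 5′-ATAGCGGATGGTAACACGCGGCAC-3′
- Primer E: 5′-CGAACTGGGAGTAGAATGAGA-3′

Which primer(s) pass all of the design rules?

Primer A (21 nt, A=8 T=2 G=4 C=7): longest run = 3 ✓; GC 11/21 = 52.4% ✓; Tm = 2·10 + 4·11 = 64°C ✓ — passes.
Primer B (26 nt, A=8 T=8 G=4 C=6): longest run = 3 ✓; GC 10/26 = 38.5%, outside 39.7–53.2% ✗; Tm = 2·16 + 4·10 = 72°C ✓ — fails.
Primer C (20 nt, A=5 T=3 G=7 C=5): longest run = 4 ✓; GC 12/20 = 60.0%, outside 39.7–53.2% ✗; Tm = 2·8 + 4·12 = 64°C ✓ — fails.
Primer D (24 nt, A=7 T=3 G=8 C=6): longest run = 2 ✓; GC 14/24 = 58.3%, outside 39.7–53.2% ✗; Tm = 2·10 + 4·14 = 76°C, outside 61–74°C ✗ — fails.
Primer E (21 nt, A=8 T=3 G=8 C=2): longest run = 3 ✓; GC 10/21 = 47.6% ✓; Tm = 2·11 + 4·10 = 62°C ✓ — passes.

Primer A and Primer E.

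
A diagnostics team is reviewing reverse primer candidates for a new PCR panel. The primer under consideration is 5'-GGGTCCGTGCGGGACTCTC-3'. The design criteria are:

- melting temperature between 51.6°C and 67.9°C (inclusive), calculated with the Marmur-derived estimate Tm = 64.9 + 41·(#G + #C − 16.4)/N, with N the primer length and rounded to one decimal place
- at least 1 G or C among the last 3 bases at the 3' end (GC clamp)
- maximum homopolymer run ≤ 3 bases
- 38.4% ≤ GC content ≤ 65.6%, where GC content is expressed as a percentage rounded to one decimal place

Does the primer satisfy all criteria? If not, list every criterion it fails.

Fails: GC content.

Base counts: A=1, T=4, G=8, C=6 (length 19).
Tm: Tm = 64.9 + 41·(14 − 16.4)/19 = 59.7°C ✓
GC clamp: 3' end CTC has 2 G/C ✓
homopolymer run: longest run = 3 ✓
GC content: GC 14/19 = 73.7%, outside 38.4–65.6% ✗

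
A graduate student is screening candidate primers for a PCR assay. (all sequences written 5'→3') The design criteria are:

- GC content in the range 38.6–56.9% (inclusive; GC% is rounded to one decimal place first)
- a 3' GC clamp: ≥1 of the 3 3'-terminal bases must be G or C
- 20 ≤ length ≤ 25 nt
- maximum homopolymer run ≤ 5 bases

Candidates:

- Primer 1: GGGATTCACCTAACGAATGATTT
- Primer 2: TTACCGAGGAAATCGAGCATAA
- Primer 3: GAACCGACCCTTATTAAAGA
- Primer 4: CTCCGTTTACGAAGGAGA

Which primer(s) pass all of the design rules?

Primer 1 (23 nt, A=7 T=7 G=5 C=4): GC 9/23 = 39.1% ✓; 3' end TTT has 0 G/C, need ≥1 ✗; length 23 ✓; longest run = 3 ✓ — fails.
Primer 2 (22 nt, A=9 T=4 G=5 C=4): GC 9/22 = 40.9% ✓; 3' end TAA has 0 G/C, need ≥1 ✗; length 22 ✓; longest run = 3 ✓ — fails.
Primer 3 (20 nt, A=8 T=4 G=3 C=5): GC 8/20 = 40.0% ✓; 3' end AGA has 1 G/C ✓; length 20 ✓; longest run = 3 ✓ — passes.
Primer 4 (18 nt, A=5 T=4 G=5 C=4): GC 9/18 = 50.0% ✓; 3' end AGA has 1 G/C ✓; length 18, outside 20–25 ✗; longest run = 3 ✓ — fails.

Primer 3 only.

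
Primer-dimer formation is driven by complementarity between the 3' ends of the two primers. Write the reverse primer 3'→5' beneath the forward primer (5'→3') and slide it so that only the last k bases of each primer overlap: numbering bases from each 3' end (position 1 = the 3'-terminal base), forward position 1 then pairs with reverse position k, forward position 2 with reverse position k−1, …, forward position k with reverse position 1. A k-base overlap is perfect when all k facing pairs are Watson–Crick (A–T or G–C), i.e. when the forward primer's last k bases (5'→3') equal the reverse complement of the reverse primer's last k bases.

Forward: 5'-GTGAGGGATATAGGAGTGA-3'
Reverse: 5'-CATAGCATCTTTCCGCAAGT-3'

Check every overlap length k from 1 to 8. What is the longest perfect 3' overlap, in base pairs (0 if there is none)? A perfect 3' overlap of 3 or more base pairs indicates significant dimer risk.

Last 8 bases (5'→3') — forward …AGGAGTGA, reverse …CCGCAAGT.
Reverse complement of the reverse primer's last 8 bases: ACTTGCGG; its first k bases are the reverse complement of the reverse primer's last k bases, so a perfect k-base overlap needs the forward primer's last k bases to equal them.
Comparing (forward last k vs required): k=1: A vs A ✓; k=2: GA vs AC ✗; k=3: TGA vs ACT ✗; k=4: GTGA vs ACTT ✗; k=5: AGTGA vs ACTTG ✗; k=6: GAGTGA vs ACTTGC ✗; k=7: GGAGTGA vs ACTTGCG ✗; k=8: AGGAGTGA vs ACTTGCGG ✗.
Only k = 1 is perfect, so the longest perfect 3' overlap is 1.

Longest perfect overlap: 1 complementary base pair; below the dimer-risk threshold (threshold 3).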